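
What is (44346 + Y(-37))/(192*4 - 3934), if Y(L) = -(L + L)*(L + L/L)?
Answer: -20841/1583 ≈ -13.166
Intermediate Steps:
Y(L) = -2*L*(1 + L) (Y(L) = -2*L*(L + 1) = -2*L*(1 + L))
(44346 + Y(-37))/(192*4 - 3934) = (44346 - 2*(-37)*(1 - 37))/(192*4 - 3934) = (44346 - 2*(-37)*(-36))/(768 - 3934) = (44346 - 2664)/(-3166) = 41682*(-1/3166) = -20841/1583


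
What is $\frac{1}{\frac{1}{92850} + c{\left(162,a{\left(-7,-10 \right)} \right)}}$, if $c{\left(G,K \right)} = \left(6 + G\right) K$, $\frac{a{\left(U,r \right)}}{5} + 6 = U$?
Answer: $- \frac{92850}{1013921999} \approx -9.1575 \cdot 10^{-5}$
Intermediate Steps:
$a{\left(U,r \right)} = -30 + 5 U$
$c{\left(G,K \right)} = K \left(6 + G\right)$
$\frac{1}{\frac{1}{92850} + c{\left(162,a{\left(-7,-10 \right)} \right)}} = \frac{1}{\frac{1}{92850} + \left(-30 + 5 \left(-7\right)\right) \left(6 + 162\right)} = \frac{1}{\frac{1}{92850} + \left(-30 - 35\right) 168} = \frac{1}{\frac{1}{92850} - 10920} = \frac{1}{- \frac{1013921999}{92850}} = - \frac{92850}{1013921999}$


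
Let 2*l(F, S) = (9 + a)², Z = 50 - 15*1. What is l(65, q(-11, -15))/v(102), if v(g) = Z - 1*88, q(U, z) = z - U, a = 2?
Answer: -121/106 ≈ -1.1415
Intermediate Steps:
Z = 35 (Z = 50 - 15 = 35)
l(F, S) = 121/2 (l(F, S) = (9 + 2)²/2 = (½)*11² = (½)*121 = 121/2)
v(g) = -53 (v(g) = 35 - 1*88 = 35 - 88 = -53)
l(65, q(-11, -15))/v(102) = (121/2)/(-53) = (121/2)*(-1/53) = -121/106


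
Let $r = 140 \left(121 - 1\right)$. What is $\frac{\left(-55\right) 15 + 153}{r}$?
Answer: $- \frac{1}{25} \approx -0.04$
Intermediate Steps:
$r = 16800$ ($r = 140 \cdot 120 = 16800$)
$\frac{\left(-55\right) 15 + 153}{r} = \frac{\left(-55\right) 15 + 153}{16800} = \left(-825 + 153\right) \frac{1}{16800} = \left(-672\right) \frac{1}{16800} = - \frac{1}{25}$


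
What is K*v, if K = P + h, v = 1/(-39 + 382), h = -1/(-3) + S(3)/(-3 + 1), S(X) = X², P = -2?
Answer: -37/2058 ≈ -0.017979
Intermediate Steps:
h = -25/6 (h = -1/(-3) + 3²/(-3 + 1) = -1*(-⅓) + 9/(-2) = ⅓ + 9*(-½) = ⅓ - 9/2 = -25/6 ≈ -4.1667)
v = 1/343 ≈ 0.0029155
K = -37/6 (K = -2 - 25/6 = -37/6 ≈ -6.1667)
K*v = -37/6*1/343 = -37/2058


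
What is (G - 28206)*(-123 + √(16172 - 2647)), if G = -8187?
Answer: 4476339 - 181965*√541 ≈ 2.4394e+5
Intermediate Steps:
(G - 28206)*(-123 + √(16172 - 2647)) = (-8187 - 28206)*(-123 + √(16172 - 2647)) = -36393*(-123 + √13525) = -36393*(-123 + 5*√541) = 4476339 - 181965*√541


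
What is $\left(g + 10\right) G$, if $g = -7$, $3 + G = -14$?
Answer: $-51$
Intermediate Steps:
$G = -17$ ($G = -3 - 14 = -17$)
$\left(g + 10\right) G = \left(-7 + 10\right) \left(-17\right) = 3 \left(-17\right) = -51$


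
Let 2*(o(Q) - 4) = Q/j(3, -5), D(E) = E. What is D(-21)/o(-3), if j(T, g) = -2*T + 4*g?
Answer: -1092/211 ≈ -5.1754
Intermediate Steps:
o(Q) = 4 - Q/52 (o(Q) = 4 + (Q/(-2*3 + 4*(-5)))/2 = 4 + (Q/(-6 - 20))/2 = 4 + (Q/(-26))/2 = 4 + (Q*(-1/26))/2 = 4 + (-Q/26)/2 = 4 - Q/52)
D(-21)/o(-3) = -21/(4 - 1/52*(-3)) = -21/(4 + 3/52) = -21/211/52 = -21*52/211 = -1092/211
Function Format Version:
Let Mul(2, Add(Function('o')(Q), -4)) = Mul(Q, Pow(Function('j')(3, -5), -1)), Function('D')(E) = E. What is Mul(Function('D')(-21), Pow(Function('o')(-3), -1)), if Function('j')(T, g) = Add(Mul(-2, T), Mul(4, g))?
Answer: Rational(-1092, 211) ≈ -5.1754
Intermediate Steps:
Function('o')(Q) = Add(4, Mul(Rational(-1, 52), Q)) (Function('o')(Q) = Add(4, Mul(Rational(1, 2), Mul(Q, Pow(Add(Mul(-2, 3), Mul(4, -5)), -1)))) = Add(4, Mul(Rational(1, 2), Mul(Q, Pow(Add(-6, -20), -1)))) = Add(4, Mul(Rational(1, 2), Mul(Q, Pow(-26, -1)))) = Add(4, Mul(Rational(1, 2), Mul(Q, Rational(-1, 26)))) = Add(4, Mul(Rational(1, 2), Mul(Rational(-1, 26), Q))) = Add(4, Mul(Rational(-1, 52), Q)))
Mul(Function('D')(-21), Pow(Function('o')(-3), -1)) = Mul(-21, Pow(Add(4, Mul(Rational(-1, 52), -3)), -1)) = Mul(-21, Pow(Add(4, Rational(3, 52)), -1)) = Mul(-21, Pow(Rational(211, 52), -1)) = Mul(-21, Rational(52, 211)) = Rational(-1092, 211)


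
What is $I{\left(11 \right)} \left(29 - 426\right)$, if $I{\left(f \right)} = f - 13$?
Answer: $794$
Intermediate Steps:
$I{\left(f \right)} = -13 + f$
$I{\left(11 \right)} \left(29 - 426\right) = \left(-13 + 11\right) \left(29 - 426\right) = \left(-2\right) \left(-397\right) = 794$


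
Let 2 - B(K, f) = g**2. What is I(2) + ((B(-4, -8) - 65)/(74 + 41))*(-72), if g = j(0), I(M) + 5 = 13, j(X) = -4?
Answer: 6608/115 ≈ 57.461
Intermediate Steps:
I(M) = 8 (I(M) = -5 + 13 = 8)
g = -4
B(K, f) = -14 (B(K, f) = 2 - 1*(-4)**2 = 2 - 1*16 = 2 - 16 = -14)
I(2) + ((B(-4, -8) - 65)/(74 + 41))*(-72) = 8 + ((-14 - 65)/(74 + 41))*(-72) = 8 - 79/115*(-72) = 8 + 5688/115 = 6608/115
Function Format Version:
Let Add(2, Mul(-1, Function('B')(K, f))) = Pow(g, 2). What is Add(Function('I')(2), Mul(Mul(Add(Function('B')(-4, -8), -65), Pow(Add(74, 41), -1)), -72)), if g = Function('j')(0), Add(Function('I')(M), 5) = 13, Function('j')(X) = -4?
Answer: Rational(6608, 115) ≈ 57.461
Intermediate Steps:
Function('I')(M) = 8 (Function('I')(M) = Add(-5, 13) = 8)
g = -4
Function('B')(K, f) = -14 (Function('B')(K, f) = Add(2, Mul(-1, Pow(-4, 2))) = Add(2, Mul(-1, 16)) = Add(2, -16) = -14)
Add(Function('I')(2), Mul(Mul(Add(Function('B')(-4, -8), -65), Pow(Add(74, 41), -1)), -72)) = Add(8, Mul(Mul(Add(-14, -65), Pow(Add(74, 41), -1)), -72)) = Add(8, Mul(Mul(-79, Pow(115, -1)), -72)) = Add(8, Mul(Mul(-79, Rational(1, 115)), -72)) = Add(8, Mul(Rational(-79, 115), -72)) = Add(8, Rational(5688, 115)) = Rational(6608, 115)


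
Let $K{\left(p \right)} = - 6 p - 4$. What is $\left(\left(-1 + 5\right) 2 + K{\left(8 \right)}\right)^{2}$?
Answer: $1936$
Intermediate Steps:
$K{\left(p \right)} = -4 - 6 p$
$\left(\left(-1 + 5\right) 2 + K{\left(8 \right)}\right)^{2} = \left(\left(-1 + 5\right) 2 - 52\right)^{2} = \left(4 \cdot 2 - 52\right)^{2} = \left(8 - 52\right)^{2} = \left(-44\right)^{2} = 1936$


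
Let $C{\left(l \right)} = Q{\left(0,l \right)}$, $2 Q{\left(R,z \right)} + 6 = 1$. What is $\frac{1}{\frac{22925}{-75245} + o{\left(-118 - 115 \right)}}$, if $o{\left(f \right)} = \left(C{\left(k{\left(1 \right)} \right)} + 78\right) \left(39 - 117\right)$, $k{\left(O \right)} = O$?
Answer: $- \frac{15049}{88628146} \approx -0.0001698$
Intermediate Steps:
$Q{\left(R,z \right)} = - \frac{5}{2}$ ($Q{\left(R,z \right)} = -3 + \frac{1}{2} \cdot 1 = -3 + \frac{1}{2} = - \frac{5}{2}$)
$C{\left(l \right)} = - \frac{5}{2}$
$o{\left(f \right)} = -5889$ ($o{\left(f \right)} = \left(- \frac{5}{2} + 78\right) \left(39 - 117\right) = \frac{151}{2} \left(-78\right) = -5889$)
$\frac{1}{\frac{22925}{-75245} + o{\left(-118 - 115 \right)}} = \frac{1}{\frac{22925}{-75245} - 5889} = \frac{1}{22925 \left(- \frac{1}{75245}\right) - 5889} = \frac{1}{- \frac{4585}{15049} - 5889} = \frac{1}{- \frac{88628146}{15049}} = - \frac{15049}{88628146}$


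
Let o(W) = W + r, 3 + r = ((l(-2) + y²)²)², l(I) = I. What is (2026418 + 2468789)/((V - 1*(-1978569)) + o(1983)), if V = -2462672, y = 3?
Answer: -4495207/479722 ≈ -9.3704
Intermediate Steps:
r = 2398 (r = -3 + ((-2 + 3²)²)² = -3 + ((-2 + 9)²)² = -3 + (7²)² = -3 + 49² = -3 + 2401 = 2398)
o(W) = 2398 + W (o(W) = W + 2398 = 2398 + W)
(2026418 + 2468789)/((V - 1*(-1978569)) + o(1983)) = (2026418 + 2468789)/((-2462672 - 1*(-1978569)) + (2398 + 1983)) = 4495207/((-2462672 + 1978569) + 4381) = 4495207/(-484103 + 4381) = 4495207/(-479722) = 4495207*(-1/479722) = -4495207/479722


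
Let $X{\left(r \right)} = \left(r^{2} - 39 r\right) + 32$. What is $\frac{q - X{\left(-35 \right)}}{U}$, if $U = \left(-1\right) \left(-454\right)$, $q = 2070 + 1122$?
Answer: $\frac{285}{227} \approx 1.2555$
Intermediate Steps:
$q = 3192$
$X{\left(r \right)} = 32 + r^{2} - 39 r$
$U = 454$
$\frac{q - X{\left(-35 \right)}}{U} = \frac{3192 - \left(32 + \left(-35\right)^{2} - -1365\right)}{454} = \left(3192 - \left(32 + 1225 + 1365\right)\right) \frac{1}{454} = \left(3192 - 2622\right) \frac{1}{454} = 570 \cdot \frac{1}{454} = \frac{285}{227}$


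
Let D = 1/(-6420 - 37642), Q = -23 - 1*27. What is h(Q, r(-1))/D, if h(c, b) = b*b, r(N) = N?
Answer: -44062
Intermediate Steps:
Q = -50 (Q = -23 - 27 = -50)
h(c, b) = b**2
D = -1/44062 (D = 1/(-44062) = -1/44062 ≈ -2.2695e-5)
h(Q, r(-1))/D = (-1)**2/(-1/44062) = 1*(-44062) = -44062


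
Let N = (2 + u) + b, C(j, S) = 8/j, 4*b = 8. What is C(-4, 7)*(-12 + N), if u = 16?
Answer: -16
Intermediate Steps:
b = 2 (b = (¼)*8 = 2)
N = 20 (N = (2 + 16) + 2 = 18 + 2 = 20)
C(-4, 7)*(-12 + N) = (8/(-4))*(-12 + 20) = (8*(-¼))*8 = -2*8 = -16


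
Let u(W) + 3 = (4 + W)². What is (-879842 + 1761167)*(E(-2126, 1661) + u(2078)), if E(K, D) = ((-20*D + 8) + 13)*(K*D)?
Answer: 103326101134491375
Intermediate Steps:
u(W) = -3 + (4 + W)²
E(K, D) = D*K*(21 - 20*D) (E(K, D) = ((8 - 20*D) + 13)*(D*K) = (21 - 20*D)*(D*K) = D*K*(21 - 20*D))
(-879842 + 1761167)*(E(-2126, 1661) + u(2078)) = (-879842 + 1761167)*(1661*(-2126)*(21 - 20*1661) + (-3 + (4 + 2078)²)) = 881325*(1661*(-2126)*(21 - 33220) + (-3 + 2082²)) = 881325*(1661*(-2126)*(-33199) + (-3 + 4334724)) = 881325*(117235163914 + 4334721) = 881325*117239498635 = 103326101134491375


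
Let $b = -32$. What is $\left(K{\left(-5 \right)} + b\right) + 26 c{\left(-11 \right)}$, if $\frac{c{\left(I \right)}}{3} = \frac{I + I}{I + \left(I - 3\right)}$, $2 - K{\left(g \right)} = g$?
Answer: $\frac{1091}{25} \approx 43.64$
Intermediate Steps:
$K{\left(g \right)} = 2 - g$
$c{\left(I \right)} = \frac{6 I}{-3 + 2 I}$ ($c{\left(I \right)} = 3 \frac{I + I}{I + \left(I - 3\right)} = 3 \frac{2 I}{I + \left(-3 + I\right)} = 3 \frac{2 I}{-3 + 2 I} = \frac{6 I}{-3 + 2 I}$)
$\left(K{\left(-5 \right)} + b\right) + 26 c{\left(-11 \right)} = \left(\left(2 - -5\right) - 32\right) + 26 \cdot 6 \left(-11\right) \frac{1}{-3 + 2 \left(-11\right)} = \left(\left(2 + 5\right) - 32\right) + 26 \cdot 6 \left(-11\right) \frac{1}{-3 - 22} = \left(7 - 32\right) + 26 \cdot 6 \left(-11\right) \frac{1}{-25} = -25 + 26 \cdot 6 \left(-11\right) \left(- \frac{1}{25}\right) = -25 + 26 \cdot \frac{66}{25} = -25 + \frac{1716}{25} = \frac{1091}{25}$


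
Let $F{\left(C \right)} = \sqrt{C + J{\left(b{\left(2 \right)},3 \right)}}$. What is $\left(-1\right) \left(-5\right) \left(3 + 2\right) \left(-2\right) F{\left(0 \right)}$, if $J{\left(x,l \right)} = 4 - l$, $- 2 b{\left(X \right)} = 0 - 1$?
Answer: $-50$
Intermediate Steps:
$b{\left(X \right)} = \frac{1}{2}$ ($b{\left(X \right)} = - \frac{0 - 1}{2} = \left(- \frac{1}{2}\right) \left(-1\right) = \frac{1}{2}$)
$F{\left(C \right)} = \sqrt{1 + C}$ ($F{\left(C \right)} = \sqrt{C + \left(4 - 3\right)} = \sqrt{C + 1} = \sqrt{1 + C}$)
$\left(-1\right) \left(-5\right) \left(3 + 2\right) \left(-2\right) F{\left(0 \right)} = \left(-1\right) \left(-5\right) \left(3 + 2\right) \left(-2\right) \sqrt{1 + 0} = 5 \cdot 5 \left(-2\right) \sqrt{1} = 5 \left(-10\right) 1 = \left(-50\right) 1 = -50$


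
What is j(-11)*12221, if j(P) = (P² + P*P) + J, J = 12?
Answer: 3104134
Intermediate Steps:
j(P) = 12 + 2*P² (j(P) = (P² + P*P) + 12 = (P² + P²) + 12 = 2*P² + 12 = 12 + 2*P²)
j(-11)*12221 = (12 + 2*(-11)²)*12221 = (12 + 2*121)*12221 = (12 + 242)*12221 = 254*12221 = 3104134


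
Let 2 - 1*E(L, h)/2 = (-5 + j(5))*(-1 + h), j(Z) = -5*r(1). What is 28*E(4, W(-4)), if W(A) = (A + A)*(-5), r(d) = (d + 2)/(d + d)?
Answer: 27412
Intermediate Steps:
r(d) = (2 + d)/(2*d) (r(d) = (2 + d)/((2*d)) = (2 + d)*(1/(2*d)) = (2 + d)/(2*d))
j(Z) = -15/2 (j(Z) = -5*(2 + 1)/(2*1) = -5*3/2 = -15/2)
W(A) = -10*A (W(A) = (2*A)*(-5) = -10*A)
E(L, h) = -21 + 25*h (E(L, h) = 4 - 2*(-5 - 15/2)*(-1 + h) = 4 - (-25)*(-1 + h) = 4 - 2*(25/2 - 25*h/2) = 4 + (-25 + 25*h) = -21 + 25*h)
28*E(4, W(-4)) = 28*(-21 + 25*(-10*(-4))) = 28*(-21 + 25*40) = 28*(-21 + 1000) = 28*979 = 27412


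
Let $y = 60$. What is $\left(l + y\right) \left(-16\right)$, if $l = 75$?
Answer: $-2160$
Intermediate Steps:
$\left(l + y\right) \left(-16\right) = \left(75 + 60\right) \left(-16\right) = 135 \left(-16\right) = -2160$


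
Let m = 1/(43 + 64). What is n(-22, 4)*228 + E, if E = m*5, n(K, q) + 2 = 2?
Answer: 5/107 ≈ 0.046729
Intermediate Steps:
n(K, q) = 0 (n(K, q) = -2 + 2 = 0)
m = 1/107 ≈ 0.0093458
E = 5/107 (E = (1/107)*5 = 5/107 ≈ 0.046729)
n(-22, 4)*228 + E = 0*228 + 5/107 = 0 + 5/107 = 5/107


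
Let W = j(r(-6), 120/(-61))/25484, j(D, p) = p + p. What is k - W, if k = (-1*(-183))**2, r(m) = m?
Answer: 13014863619/388631 ≈ 33489.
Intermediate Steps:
j(D, p) = 2*p
W = -60/388631 (W = (2*(120/(-61)))/25484 = (2*(120*(-1/61)))*(1/25484) = (2*(-120/61))*(1/25484) = -240/61*1/25484 = -60/388631 ≈ -0.00015439)
k = 33489 (k = 183**2 = 33489)
k - W = 33489 - 1*(-60/388631) = 33489 + 60/388631 = 13014863619/388631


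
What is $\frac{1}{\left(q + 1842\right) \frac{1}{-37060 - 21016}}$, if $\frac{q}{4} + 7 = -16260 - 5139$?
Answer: $\frac{29038}{41891} \approx 0.69318$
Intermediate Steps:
$q = -85624$ ($q = -28 + 4 \left(-16260 - 5139\right) = -28 + 4 \left(-21399\right) = -28 - 85596 = -85624$)
$\frac{1}{\left(q + 1842\right) \frac{1}{-37060 - 21016}} = \frac{1}{\left(-85624 + 1842\right) \frac{1}{-37060 - 21016}} = \frac{1}{\left(-83782\right) \frac{1}{-58076}} = \frac{1}{\left(-83782\right) \left(- \frac{1}{58076}\right)} = \frac{1}{\frac{41891}{29038}} = \frac{29038}{41891}$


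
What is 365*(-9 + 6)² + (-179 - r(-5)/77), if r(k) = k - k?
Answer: 3106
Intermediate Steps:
r(k) = 0
365*(-9 + 6)² + (-179 - r(-5)/77) = 365*(-9 + 6)² + (-179 - 0/77) = 365*(-3)² + (-179 - 0/77) = 365*9 + (-179 - 1*0) = 3285 + (-179 + 0) = 3285 - 179 = 3106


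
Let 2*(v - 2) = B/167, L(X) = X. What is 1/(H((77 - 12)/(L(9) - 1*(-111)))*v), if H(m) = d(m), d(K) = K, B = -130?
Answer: 4008/3497 ≈ 1.1461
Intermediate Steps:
H(m) = m
v = 269/167 (v = 2 + (-130/167)/2 = 2 + (-130*1/167)/2 = 2 + (½)*(-130/167) = 2 - 65/167 = 269/167 ≈ 1.6108)
1/(H((77 - 12)/(L(9) - 1*(-111)))*v) = 1/(((77 - 12)/(9 - 1*(-111)))*(269/167)) = 1/((65/(9 + 111))*(269/167)) = 1/((65/120)*(269/167)) = 1/((65*(1/120))*(269/167)) = 1/((13/24)*(269/167)) = 1/(3497/4008) = 4008/3497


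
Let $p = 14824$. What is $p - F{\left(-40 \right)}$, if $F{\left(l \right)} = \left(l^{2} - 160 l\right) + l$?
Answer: $6864$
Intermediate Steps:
$F{\left(l \right)} = l^{2} - 159 l$
$p - F{\left(-40 \right)} = 14824 - - 40 \left(-159 - 40\right) = 14824 - \left(-40\right) \left(-199\right) = 14824 - 7960 = 6864$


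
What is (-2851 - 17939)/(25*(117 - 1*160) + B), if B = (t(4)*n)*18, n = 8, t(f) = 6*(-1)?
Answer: 2970/277 ≈ 10.722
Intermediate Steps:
t(f) = -6
B = -864 (B = -6*8*18 = -48*18 = -864)
(-2851 - 17939)/(25*(117 - 1*160) + B) = (-2851 - 17939)/(25*(117 - 1*160) - 864) = -20790/(25*(117 - 160) - 864) = -20790/(25*(-43) - 864) = -20790/(-1075 - 864) = -20790/(-1939) = -20790*(-1/1939) = 2970/277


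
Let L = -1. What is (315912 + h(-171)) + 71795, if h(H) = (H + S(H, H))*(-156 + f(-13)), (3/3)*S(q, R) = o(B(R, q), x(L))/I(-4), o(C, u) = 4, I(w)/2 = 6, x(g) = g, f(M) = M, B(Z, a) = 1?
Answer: 1249649/3 ≈ 4.1655e+5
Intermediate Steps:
I(w) = 12 (I(w) = 2*6 = 12)
S(q, R) = ⅓ (S(q, R) = 4/12 = 4*(1/12) = ⅓)
h(H) = -169/3 - 169*H (h(H) = (H + ⅓)*(-156 - 13) = (⅓ + H)*(-169) = -169/3 - 169*H)
(315912 + h(-171)) + 71795 = (315912 + (-169/3 - 169*(-171))) + 71795 = (315912 + (-169/3 + 28899)) + 71795 = (315912 + 86528/3) + 71795 = 1034264/3 + 71795 = 1249649/3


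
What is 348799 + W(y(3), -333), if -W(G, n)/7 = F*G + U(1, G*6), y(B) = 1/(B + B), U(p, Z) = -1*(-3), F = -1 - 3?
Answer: 1046348/3 ≈ 3.4878e+5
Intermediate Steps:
F = -4
U(p, Z) = 3
y(B) = 1/(2*B)
W(G, n) = -21 + 28*G (W(G, n) = -7*(-4*G + 3) = -7*(3 - 4*G) = -21 + 28*G)
348799 + W(y(3), -333) = 348799 + (-21 + 28*((½)/3)) = 348799 + (-21 + 28*((½)*(⅓))) = 348799 + (-21 + 28*(⅙)) = 348799 + (-21 + 14/3) = 348799 - 49/3 = 1046348/3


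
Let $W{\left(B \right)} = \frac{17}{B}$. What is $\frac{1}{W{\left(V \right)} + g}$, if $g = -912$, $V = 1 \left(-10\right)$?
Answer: $- \frac{10}{9137} \approx -0.0010945$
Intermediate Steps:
$V = -10$
$\frac{1}{W{\left(V \right)} + g} = \frac{1}{\frac{17}{-10} - 912} = \frac{1}{17 \left(- \frac{1}{10}\right) - 912} = \frac{1}{- \frac{17}{10} - 912} = \frac{1}{- \frac{9137}{10}} = - \frac{10}{9137}$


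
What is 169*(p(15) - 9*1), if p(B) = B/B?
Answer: -1352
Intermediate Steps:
p(B) = 1
169*(p(15) - 9*1) = 169*(1 - 9*1) = 169*(1 - 9) = 169*(-8) = -1352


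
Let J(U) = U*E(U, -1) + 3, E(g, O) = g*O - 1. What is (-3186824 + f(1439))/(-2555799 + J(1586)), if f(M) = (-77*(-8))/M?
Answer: 254768840/405540419 ≈ 0.62822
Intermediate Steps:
E(g, O) = -1 + O*g (E(g, O) = O*g - 1 = -1 + O*g)
f(M) = 616/M
J(U) = 3 + U*(-1 - U) (J(U) = U*(-1 - U) + 3 = 3 + U*(-1 - U))
(-3186824 + f(1439))/(-2555799 + J(1586)) = (-3186824 + 616/1439)/(-2555799 + (3 - 1*1586*(1 + 1586))) = (-3186824 + 616*(1/1439))/(-2555799 + (3 - 1*1586*1587)) = (-3186824 + 616/1439)/(-2555799 + (3 - 2516982)) = -4585839120/(1439*(-2555799 - 2516979)) = -4585839120/1439/(-5072778) = -4585839120/1439*(-1/5072778) = 254768840/405540419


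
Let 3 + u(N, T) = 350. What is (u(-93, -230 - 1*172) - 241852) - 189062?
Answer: -430567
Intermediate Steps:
u(N, T) = 347 (u(N, T) = -3 + 350 = 347)
(u(-93, -230 - 1*172) - 241852) - 189062 = (347 - 241852) - 189062 = -241505 - 189062 = -430567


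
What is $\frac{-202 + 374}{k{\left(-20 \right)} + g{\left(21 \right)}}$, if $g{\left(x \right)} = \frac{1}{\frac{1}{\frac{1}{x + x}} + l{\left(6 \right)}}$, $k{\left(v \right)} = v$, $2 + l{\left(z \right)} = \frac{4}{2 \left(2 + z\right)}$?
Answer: $- \frac{6923}{804} \approx -8.6107$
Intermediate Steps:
$l{\left(z \right)} = -2 + \frac{4}{4 + 2 z}$ ($l{\left(z \right)} = -2 + \frac{4}{2 \left(2 + z\right)} = -2 + \frac{4}{4 + 2 z}$)
$g{\left(x \right)} = \frac{1}{- \frac{7}{4} + 2 x}$ ($g{\left(x \right)} = \frac{1}{\frac{1}{\frac{1}{x + x}} + \frac{2 \left(-1 - 6\right)}{2 + 6}} = \frac{1}{\frac{1}{\frac{1}{2 x}} + \frac{2 \left(-1 - 6\right)}{8}} = \frac{1}{\frac{1}{\frac{1}{2} \frac{1}{x}} + 2 \cdot \frac{1}{8} \left(-7\right)} = \frac{1}{2 x - \frac{7}{4}} = \frac{1}{- \frac{7}{4} + 2 x}$)
$\frac{-202 + 374}{k{\left(-20 \right)} + g{\left(21 \right)}} = \frac{-202 + 374}{-20 + \frac{4}{-7 + 8 \cdot 21}} = \frac{172}{-20 + \frac{4}{-7 + 168}} = \frac{172}{-20 + \frac{4}{161}} = \frac{172}{- \frac{3216}{161}} = 172 \left(- \frac{161}{3216}\right) = - \frac{6923}{804}$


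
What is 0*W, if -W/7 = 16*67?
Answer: 0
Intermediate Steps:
W = -7504 (W = -112*67 = -7*1072 = -7504)
0*W = 0*(-7504) = 0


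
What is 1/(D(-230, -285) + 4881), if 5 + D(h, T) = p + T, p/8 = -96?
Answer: 1/3823 ≈ 0.00026157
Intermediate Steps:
p = -768 (p = 8*(-96) = -768)
D(h, T) = -773 + T (D(h, T) = -5 + (-768 + T) = -773 + T)
1/(D(-230, -285) + 4881) = 1/((-773 - 285) + 4881) = 1/(-1058 + 4881) = 1/3823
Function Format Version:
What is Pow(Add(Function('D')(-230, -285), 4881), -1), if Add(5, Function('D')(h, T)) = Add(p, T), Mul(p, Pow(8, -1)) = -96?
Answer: Rational(1, 3823) ≈ 0.00026157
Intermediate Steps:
p = -768 (p = Mul(8, -96) = -768)
Function('D')(h, T) = Add(-773, T) (Function('D')(h, T) = Add(-5, Add(-768, T)) = Add(-773, T))
Pow(Add(Function('D')(-230, -285), 4881), -1) = Pow(Add(Add(-773, -285), 4881), -1) = Pow(Add(-1058, 4881), -1) = Pow(3823, -1) = Rational(1, 3823)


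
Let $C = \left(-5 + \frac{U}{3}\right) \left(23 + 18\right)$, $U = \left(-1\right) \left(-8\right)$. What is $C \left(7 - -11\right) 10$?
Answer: $-17220$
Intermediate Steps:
$U = 8$
$C = - \frac{287}{3}$ ($C = \left(-5 + \frac{8}{3}\right) \left(23 + 18\right) = \left(-5 + 8 \cdot \frac{1}{3}\right) 41 = \left(-5 + \frac{8}{3}\right) 41 = \left(- \frac{7}{3}\right) 41 = - \frac{287}{3} \approx -95.667$)
$C \left(7 - -11\right) 10 = - \frac{287 \left(7 - -11\right)}{3} \cdot 10 = - \frac{287 \left(7 + 11\right)}{3} \cdot 10 = \left(- \frac{287}{3}\right) 18 \cdot 10 = \left(-1722\right) 10 = -17220$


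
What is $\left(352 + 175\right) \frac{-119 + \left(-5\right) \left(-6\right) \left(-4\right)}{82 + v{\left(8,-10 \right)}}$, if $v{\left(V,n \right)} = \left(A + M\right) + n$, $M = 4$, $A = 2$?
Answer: $- \frac{125953}{78} \approx -1614.8$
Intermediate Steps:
$v{\left(V,n \right)} = 6 + n$ ($v{\left(V,n \right)} = \left(2 + 4\right) + n = 6 + n$)
$\left(352 + 175\right) \frac{-119 + \left(-5\right) \left(-6\right) \left(-4\right)}{82 + v{\left(8,-10 \right)}} = \left(352 + 175\right) \frac{-119 + \left(-5\right) \left(-6\right) \left(-4\right)}{82 + \left(6 - 10\right)} = 527 \frac{-119 + 30 \left(-4\right)}{82 - 4} = 527 \frac{-119 - 120}{78} = 527 \left(\left(-239\right) \frac{1}{78}\right) = 527 \left(- \frac{239}{78}\right) = - \frac{125953}{78}$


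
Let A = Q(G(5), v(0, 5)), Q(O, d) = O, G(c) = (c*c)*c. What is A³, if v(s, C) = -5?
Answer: 1953125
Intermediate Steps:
G(c) = c³ (G(c) = c²*c = c³)
A = 125 (A = 5³ = 125)
A³ = 125³ = 1953125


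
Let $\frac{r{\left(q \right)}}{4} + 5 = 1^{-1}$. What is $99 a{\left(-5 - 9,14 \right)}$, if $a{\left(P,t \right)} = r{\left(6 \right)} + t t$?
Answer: $17820$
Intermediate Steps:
$r{\left(q \right)} = -16$ ($r{\left(q \right)} = -20 + \frac{4}{1} = -20 + 4 \cdot 1 = -20 + 4 = -16$)
$a{\left(P,t \right)} = -16 + t^{2}$ ($a{\left(P,t \right)} = -16 + t t = -16 + t^{2}$)
$99 a{\left(-5 - 9,14 \right)} = 99 \left(-16 + 14^{2}\right) = 99 \left(-16 + 196\right) = 99 \cdot 180 = 17820$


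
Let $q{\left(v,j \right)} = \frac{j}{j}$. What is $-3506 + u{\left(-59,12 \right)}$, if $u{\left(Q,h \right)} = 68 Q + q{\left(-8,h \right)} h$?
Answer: $-7506$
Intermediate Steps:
$q{\left(v,j \right)} = 1$
$u{\left(Q,h \right)} = h + 68 Q$ ($u{\left(Q,h \right)} = 68 Q + 1 h = 68 Q + h = h + 68 Q$)
$-3506 + u{\left(-59,12 \right)} = -3506 + \left(12 + 68 \left(-59\right)\right) = -3506 + \left(12 - 4012\right) = -3506 - 4000 = -7506$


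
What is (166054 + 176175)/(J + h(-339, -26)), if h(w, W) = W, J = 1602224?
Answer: 342229/1602198 ≈ 0.21360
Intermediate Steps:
(166054 + 176175)/(J + h(-339, -26)) = (166054 + 176175)/(1602224 - 26) = 342229/1602198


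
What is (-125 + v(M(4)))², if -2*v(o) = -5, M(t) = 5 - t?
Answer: 60025/4 ≈ 15006.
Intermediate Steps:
v(o) = 5/2 (v(o) = -½*(-5) = 5/2)
(-125 + v(M(4)))² = (-125 + 5/2)² = (-245/2)² = 60025/4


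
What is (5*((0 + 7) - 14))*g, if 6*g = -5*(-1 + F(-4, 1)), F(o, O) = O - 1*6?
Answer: -175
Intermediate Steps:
F(o, O) = -6 + O (F(o, O) = O - 6 = -6 + O)
g = 5 (g = (-5*(-1 + (-6 + 1)))/6 = (-5*(-1 - 5))/6 = (-5*(-6))/6 = (⅙)*30 = 5)
(5*((0 + 7) - 14))*g = (5*((0 + 7) - 14))*5 = (5*(7 - 14))*5 = (5*(-7))*5 = -35*5 = -175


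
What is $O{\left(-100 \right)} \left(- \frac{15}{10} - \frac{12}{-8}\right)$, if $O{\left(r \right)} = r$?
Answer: $0$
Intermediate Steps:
$O{\left(-100 \right)} \left(- \frac{15}{10} - \frac{12}{-8}\right) = - 100 \left(- \frac{15}{10} - \frac{12}{-8}\right) = - 100 \left(\left(-15\right) \frac{1}{10} - - \frac{3}{2}\right) = - 100 \left(- \frac{3}{2} + \frac{3}{2}\right) = \left(-100\right) 0 = 0$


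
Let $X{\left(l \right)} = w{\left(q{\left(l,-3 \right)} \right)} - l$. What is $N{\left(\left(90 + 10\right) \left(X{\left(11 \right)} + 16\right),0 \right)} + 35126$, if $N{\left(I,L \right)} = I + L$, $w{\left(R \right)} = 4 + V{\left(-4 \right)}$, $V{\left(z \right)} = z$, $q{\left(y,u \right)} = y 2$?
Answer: $35626$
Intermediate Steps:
$q{\left(y,u \right)} = 2 y$
$w{\left(R \right)} = 0$ ($w{\left(R \right)} = 4 - 4 = 0$)
$X{\left(l \right)} = - l$ ($X{\left(l \right)} = 0 - l = - l$)
$N{\left(\left(90 + 10\right) \left(X{\left(11 \right)} + 16\right),0 \right)} + 35126 = \left(\left(90 + 10\right) \left(\left(-1\right) 11 + 16\right) + 0\right) + 35126 = \left(100 \left(-11 + 16\right) + 0\right) + 35126 = \left(100 \cdot 5 + 0\right) + 35126 = \left(500 + 0\right) + 35126 = 500 + 35126 = 35626$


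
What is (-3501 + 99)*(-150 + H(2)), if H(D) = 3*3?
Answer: 479682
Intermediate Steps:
H(D) = 9
(-3501 + 99)*(-150 + H(2)) = (-3501 + 99)*(-150 + 9) = -3402*(-141) = 479682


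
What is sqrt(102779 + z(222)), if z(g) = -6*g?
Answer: sqrt(101447) ≈ 318.51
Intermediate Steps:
sqrt(102779 + z(222)) = sqrt(102779 - 6*222) = sqrt(102779 - 1332) = sqrt(101447)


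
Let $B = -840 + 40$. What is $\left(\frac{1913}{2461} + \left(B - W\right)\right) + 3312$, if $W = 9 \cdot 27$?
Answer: $\frac{5585922}{2461} \approx 2269.8$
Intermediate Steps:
$W = 243$
$B = -800$
$\left(\frac{1913}{2461} + \left(B - W\right)\right) + 3312 = \left(\frac{1913}{2461} - 1043\right) + 3312 = - \frac{2564910}{2461} + 3312 = \frac{5585922}{2461}$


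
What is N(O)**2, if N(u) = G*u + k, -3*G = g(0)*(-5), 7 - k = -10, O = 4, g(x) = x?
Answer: 289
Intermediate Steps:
k = 17 (k = 7 - 1*(-10) = 7 + 10 = 17)
G = 0 (G = -0*(-5) = -1/3*0 = 0)
N(u) = 17 (N(u) = 0*u + 17 = 0 + 17 = 17)
N(O)**2 = 17**2 = 289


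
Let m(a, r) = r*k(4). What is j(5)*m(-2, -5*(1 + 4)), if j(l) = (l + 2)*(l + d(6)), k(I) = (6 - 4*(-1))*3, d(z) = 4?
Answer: -47250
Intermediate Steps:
k(I) = 30 (k(I) = (6 + 4)*3 = 10*3 = 30)
j(l) = (2 + l)*(4 + l) (j(l) = (l + 2)*(l + 4) = (2 + l)*(4 + l))
m(a, r) = 30*r (m(a, r) = r*30 = 30*r)
j(5)*m(-2, -5*(1 + 4)) = (8 + 5² + 6*5)*(30*(-5*(1 + 4))) = (8 + 25 + 30)*(30*(-5*5)) = 63*(30*(-25)) = 63*(-750) = -47250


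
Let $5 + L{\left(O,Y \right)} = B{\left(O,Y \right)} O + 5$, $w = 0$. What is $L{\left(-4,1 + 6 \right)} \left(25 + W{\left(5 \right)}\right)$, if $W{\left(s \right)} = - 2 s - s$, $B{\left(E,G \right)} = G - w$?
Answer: $-280$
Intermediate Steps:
$B{\left(E,G \right)} = G$ ($B{\left(E,G \right)} = G - 0 = G + 0 = G$)
$L{\left(O,Y \right)} = O Y$ ($L{\left(O,Y \right)} = -5 + \left(Y O + 5\right) = -5 + \left(O Y + 5\right) = -5 + \left(5 + O Y\right) = O Y$)
$W{\left(s \right)} = - 3 s$
$L{\left(-4,1 + 6 \right)} \left(25 + W{\left(5 \right)}\right) = - 4 \left(1 + 6\right) \left(25 - 15\right) = \left(-4\right) 7 \left(25 - 15\right) = \left(-28\right) 10 = -280$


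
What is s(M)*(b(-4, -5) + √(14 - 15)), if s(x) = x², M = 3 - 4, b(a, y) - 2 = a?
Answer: -2 + I ≈ -2.0 + 1.0*I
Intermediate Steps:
b(a, y) = 2 + a
M = -1
s(M)*(b(-4, -5) + √(14 - 15)) = (-1)²*((2 - 4) + √(14 - 15)) = 1*(-2 + √(-1)) = 1*(-2 + I) = -2 + I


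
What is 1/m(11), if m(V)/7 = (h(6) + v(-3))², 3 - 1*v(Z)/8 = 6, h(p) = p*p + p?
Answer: 1/2268 ≈ 0.00044092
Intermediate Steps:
h(p) = p + p² (h(p) = p² + p = p + p²)
v(Z) = -24 (v(Z) = 24 - 8*6 = 24 - 48 = -24)
m(V) = 2268 (m(V) = 7*(6*(1 + 6) - 24)² = 7*(6*7 - 24)² = 7*(42 - 24)² = 7*18² = 7*324 = 2268)
1/m(11) = 1/2268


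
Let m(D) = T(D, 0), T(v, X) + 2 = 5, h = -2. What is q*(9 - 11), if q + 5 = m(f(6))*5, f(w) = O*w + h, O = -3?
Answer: -20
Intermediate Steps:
T(v, X) = 3 (T(v, X) = -2 + 5 = 3)
f(w) = -2 - 3*w (f(w) = -3*w - 2 = -2 - 3*w)
m(D) = 3
q = 10 (q = -5 + 3*5 = -5 + 15 = 10)
q*(9 - 11) = 10*(9 - 11) = 10*(-2) = -20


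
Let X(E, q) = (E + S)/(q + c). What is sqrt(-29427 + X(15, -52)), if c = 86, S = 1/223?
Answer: 2*I*sqrt(105727278611)/3791 ≈ 171.54*I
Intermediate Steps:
S = 1/223 ≈ 0.0044843
X(E, q) = (1/223 + E)/(86 + q) (X(E, q) = (E + 1/223)/(q + 86) = (1/223 + E)/(86 + q))
sqrt(-29427 + X(15, -52)) = sqrt(-29427 + (1/223 + 15)/(86 - 52)) = sqrt(-29427 + (3346/223)/34) = sqrt(-29427 + (1/34)*(3346/223)) = sqrt(-29427 + 1673/3791) = sqrt(-111556084/3791) = 2*I*sqrt(105727278611)/3791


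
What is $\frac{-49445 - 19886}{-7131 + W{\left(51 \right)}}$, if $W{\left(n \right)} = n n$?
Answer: $\frac{69331}{4530} \approx 15.305$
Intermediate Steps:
$W{\left(n \right)} = n^{2}$
$\frac{-49445 - 19886}{-7131 + W{\left(51 \right)}} = \frac{-49445 - 19886}{-7131 + 51^{2}} = - \frac{69331}{-7131 + 2601} = - \frac{69331}{-4530} = \left(-69331\right) \left(- \frac{1}{4530}\right) = \frac{69331}{4530}$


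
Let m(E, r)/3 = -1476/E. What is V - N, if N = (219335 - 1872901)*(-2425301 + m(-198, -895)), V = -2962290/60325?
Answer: -28012352681259652/6985 ≈ -4.0104e+12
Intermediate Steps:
m(E, r) = -4428/E (m(E, r) = 3*(-1476/E) = -4428/E)
V = -31182/635 (V = -2962290*1/60325 = -31182/635 ≈ -49.106)
N = 44113941229790/11 (N = (219335 - 1872901)*(-2425301 - 4428/(-198)) = -1653566*(-2425301 - 4428*(-1/198)) = -1653566*(-2425301 + 246/11) = -1653566*(-26678065/11) = 44113941229790/11 ≈ 4.0104e+12)
V - N = -31182/635 - 1*44113941229790/11 = -31182/635 - 44113941229790/11 = -28012352681259652/6985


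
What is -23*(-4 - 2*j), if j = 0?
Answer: 92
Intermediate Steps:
-23*(-4 - 2*j) = -23*(-4 - 2*0) = -23*(-4 + 0) = -23*(-4) = 92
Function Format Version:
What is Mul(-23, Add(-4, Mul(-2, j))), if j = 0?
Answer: 92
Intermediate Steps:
Mul(-23, Add(-4, Mul(-2, j))) = Mul(-23, Add(-4, Mul(-2, 0))) = Mul(-23, Add(-4, 0)) = Mul(-23, -4) = 92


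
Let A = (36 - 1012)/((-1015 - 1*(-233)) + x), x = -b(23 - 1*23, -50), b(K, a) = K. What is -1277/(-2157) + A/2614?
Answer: 653120557/1102306809 ≈ 0.59250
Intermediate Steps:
x = 0 (x = -(23 - 1*23) = -(23 - 23) = -1*0 = 0)
A = 488/391 (A = (36 - 1012)/((-1015 - 1*(-233)) + 0) = -976/((-1015 + 233) + 0) = -976/(-782 + 0) = -976/(-782) = -976*(-1/782) = 488/391 ≈ 1.2481)
-1277/(-2157) + A/2614 = -1277/(-2157) + (488/391)/2614 = -1277*(-1/2157) + (488/391)*(1/2614) = 1277/2157 + 244/511037 = 653120557/1102306809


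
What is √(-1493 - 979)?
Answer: 2*I*√618 ≈ 49.719*I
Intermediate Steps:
√(-1493 - 979) = √(-2472) = 2*I*√618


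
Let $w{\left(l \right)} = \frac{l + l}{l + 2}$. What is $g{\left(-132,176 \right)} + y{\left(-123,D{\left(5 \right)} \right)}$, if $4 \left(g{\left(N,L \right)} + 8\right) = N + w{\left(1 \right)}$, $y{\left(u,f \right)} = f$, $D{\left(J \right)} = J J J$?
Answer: $\frac{505}{6} \approx 84.167$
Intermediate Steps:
$D{\left(J \right)} = J^{3}$ ($D{\left(J \right)} = J^{2} J = J^{3}$)
$w{\left(l \right)} = \frac{2 l}{2 + l}$
$g{\left(N,L \right)} = - \frac{47}{6} + \frac{N}{4}$ ($g{\left(N,L \right)} = -8 + \frac{N + 2 \cdot 1 \frac{1}{2 + 1}}{4} = -8 + \frac{N + 2 \cdot 1 \cdot \frac{1}{3}}{4} = -8 + \frac{N + \frac{2}{3}}{4} = -8 + \frac{\frac{2}{3} + N}{4} = -8 + \left(\frac{1}{6} + \frac{N}{4}\right) = - \frac{47}{6} + \frac{N}{4}$)
$g{\left(-132,176 \right)} + y{\left(-123,D{\left(5 \right)} \right)} = \left(- \frac{47}{6} + \frac{1}{4} \left(-132\right)\right) + 5^{3} = \left(- \frac{47}{6} - 33\right) + 125 = - \frac{245}{6} + 125 = \frac{505}{6}$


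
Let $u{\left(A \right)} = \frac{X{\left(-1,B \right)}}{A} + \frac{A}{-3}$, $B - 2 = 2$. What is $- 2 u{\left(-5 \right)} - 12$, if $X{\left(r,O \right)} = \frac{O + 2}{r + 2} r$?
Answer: $- \frac{266}{15} \approx -17.733$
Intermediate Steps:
$B = 4$ ($B = 2 + 2 = 4$)
$X{\left(r,O \right)} = \frac{r \left(2 + O\right)}{2 + r}$ ($X{\left(r,O \right)} = \frac{2 + O}{2 + r} r = \frac{r \left(2 + O\right)}{2 + r}$)
$u{\left(A \right)} = - \frac{6}{A} - \frac{A}{3}$ ($u{\left(A \right)} = \frac{\left(-1\right) \frac{1}{2 - 1} \left(2 + 4\right)}{A} + \frac{A}{-3} = \frac{\left(-1\right) 1^{-1} \cdot 6}{A} + A \left(- \frac{1}{3}\right) = \frac{\left(-1\right) 1 \cdot 6}{A} - \frac{A}{3} = - \frac{6}{A} - \frac{A}{3}$)
$- 2 u{\left(-5 \right)} - 12 = - 2 \left(- \frac{6}{-5} - - \frac{5}{3}\right) - 12 = - 2 \left(\left(-6\right) \left(- \frac{1}{5}\right) + \frac{5}{3}\right) - 12 = - 2 \left(\frac{6}{5} + \frac{5}{3}\right) - 12 = \left(-2\right) \frac{43}{15} - 12 = - \frac{86}{15} - 12 = - \frac{266}{15}$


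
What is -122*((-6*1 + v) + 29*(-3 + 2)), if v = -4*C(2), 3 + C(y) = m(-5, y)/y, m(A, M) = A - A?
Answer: 2806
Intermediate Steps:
m(A, M) = 0
C(y) = -3 (C(y) = -3 + 0/y = -3 + 0 = -3)
v = 12 (v = -4*(-3) = 12)
-122*((-6*1 + v) + 29*(-3 + 2)) = -122*((-6*1 + 12) + 29*(-3 + 2)) = -122*((-6 + 12) + 29*(-1)) = -122*(6 - 29) = -122*(-23) = 2806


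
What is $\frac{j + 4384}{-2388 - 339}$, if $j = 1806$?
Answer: $- \frac{6190}{2727} \approx -2.2699$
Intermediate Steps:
$\frac{j + 4384}{-2388 - 339} = \frac{1806 + 4384}{-2388 - 339} = \frac{6190}{-2727} = 6190 \left(- \frac{1}{2727}\right) = - \frac{6190}{2727}$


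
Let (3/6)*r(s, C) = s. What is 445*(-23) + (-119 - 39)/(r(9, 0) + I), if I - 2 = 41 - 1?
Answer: -307129/30 ≈ -10238.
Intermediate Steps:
r(s, C) = 2*s
I = 42 (I = 2 + (41 - 1) = 2 + 40 = 42)
445*(-23) + (-119 - 39)/(r(9, 0) + I) = 445*(-23) + (-119 - 39)/(2*9 + 42) = -10235 - 158/(18 + 42) = -10235 - 158/60 = -10235 - 158*1/60 = -10235 - 79/30 = -307129/30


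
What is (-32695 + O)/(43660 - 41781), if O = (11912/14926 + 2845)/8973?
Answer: -243268416846/13980908069 ≈ -17.400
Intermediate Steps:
O = 2359799/7440611 (O = (11912*(1/14926) + 2845)*(1/8973) = (5956/7463 + 2845)*(1/8973) = (21238191/7463)*(1/8973) = 2359799/7440611 ≈ 0.31715)
(-32695 + O)/(43660 - 41781) = (-32695 + 2359799/7440611)/(43660 - 41781) = -243268416846/7440611/1879 = -243268416846/7440611*1/1879 = -243268416846/13980908069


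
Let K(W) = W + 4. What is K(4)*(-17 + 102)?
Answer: 680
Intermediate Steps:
K(W) = 4 + W
K(4)*(-17 + 102) = (4 + 4)*(-17 + 102) = 8*85 = 680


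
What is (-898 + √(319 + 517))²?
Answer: 807240 - 3592*√209 ≈ 7.5531e+5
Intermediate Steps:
(-898 + √(319 + 517))² = (-898 + √836)² = (-898 + 2*√209)²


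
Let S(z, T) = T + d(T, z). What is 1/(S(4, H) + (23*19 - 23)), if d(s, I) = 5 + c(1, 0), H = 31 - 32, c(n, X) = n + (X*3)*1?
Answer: 1/419 ≈ 0.0023866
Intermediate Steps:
c(n, X) = n + 3*X (c(n, X) = n + (3*X)*1 = n + 3*X)
H = -1
d(s, I) = 6 (d(s, I) = 5 + (1 + 3*0) = 5 + (1 + 0) = 5 + 1 = 6)
S(z, T) = 6 + T (S(z, T) = T + 6 = 6 + T)
1/(S(4, H) + (23*19 - 23)) = 1/((6 - 1) + (23*19 - 23)) = 1/(5 + (437 - 23)) = 1/(5 + 414) = 1/419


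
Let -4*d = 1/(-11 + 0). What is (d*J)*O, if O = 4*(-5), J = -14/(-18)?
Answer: -35/99 ≈ -0.35354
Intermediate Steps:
d = 1/44 (d = -1/(4*(-11 + 0)) = -¼/(-11) = -¼*(-1/11) = 1/44 ≈ 0.022727)
J = 7/9 (J = -14*(-1/18) = 7/9 ≈ 0.77778)
O = -20
(d*J)*O = ((1/44)*(7/9))*(-20) = (7/396)*(-20) = -35/99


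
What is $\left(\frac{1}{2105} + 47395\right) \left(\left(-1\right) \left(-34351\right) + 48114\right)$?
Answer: $\frac{1645448488668}{421} \approx 3.9084 \cdot 10^{9}$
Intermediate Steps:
$\left(\frac{1}{2105} + 47395\right) \left(\left(-1\right) \left(-34351\right) + 48114\right) = \left(\frac{1}{2105} + 47395\right) \left(34351 + 48114\right) = \frac{99766476}{2105} \cdot 82465 = \frac{1645448488668}{421}$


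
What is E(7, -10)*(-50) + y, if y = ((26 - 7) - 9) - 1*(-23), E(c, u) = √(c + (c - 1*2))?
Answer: 33 - 100*√3 ≈ -140.21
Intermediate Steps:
E(c, u) = √(-2 + 2*c) (E(c, u) = √(c + (c - 2)) = √(c + (-2 + c)) = √(-2 + 2*c))
y = 33 (y = (19 - 9) + 23 = 10 + 23 = 33)
E(7, -10)*(-50) + y = √(-2 + 2*7)*(-50) + 33 = √(-2 + 14)*(-50) + 33 = √12*(-50) + 33 = (2*√3)*(-50) + 33 = -100*√3 + 33 = 33 - 100*√3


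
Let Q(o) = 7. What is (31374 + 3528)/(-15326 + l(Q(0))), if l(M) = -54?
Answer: -17451/7690 ≈ -2.2693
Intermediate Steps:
(31374 + 3528)/(-15326 + l(Q(0))) = (31374 + 3528)/(-15326 - 54) = 34902/(-15380) = 34902*(-1/15380) = -17451/7690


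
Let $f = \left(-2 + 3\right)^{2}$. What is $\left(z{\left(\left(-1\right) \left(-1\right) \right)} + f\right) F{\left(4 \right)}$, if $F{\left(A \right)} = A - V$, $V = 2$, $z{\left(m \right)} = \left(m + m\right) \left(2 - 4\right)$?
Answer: $-6$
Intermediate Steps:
$z{\left(m \right)} = - 4 m$ ($z{\left(m \right)} = 2 m \left(-2\right) = - 4 m$)
$f = 1$ ($f = 1^{2} = 1$)
$F{\left(A \right)} = -2 + A$ ($F{\left(A \right)} = A - 2 = -2 + A$)
$\left(z{\left(\left(-1\right) \left(-1\right) \right)} + f\right) F{\left(4 \right)} = \left(- 4 \left(\left(-1\right) \left(-1\right)\right) + 1\right) \left(-2 + 4\right) = \left(\left(-4\right) 1 + 1\right) 2 = \left(-4 + 1\right) 2 = \left(-3\right) 2 = -6$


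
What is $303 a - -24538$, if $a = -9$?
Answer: $21811$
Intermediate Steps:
$303 a - -24538 = 303 \left(-9\right) - -24538 = -2727 + 24538 = 21811$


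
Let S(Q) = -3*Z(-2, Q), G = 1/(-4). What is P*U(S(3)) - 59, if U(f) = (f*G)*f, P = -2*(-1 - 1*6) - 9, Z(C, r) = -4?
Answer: -239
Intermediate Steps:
G = -¼ ≈ -0.25000
P = 5 (P = -2*(-1 - 6) - 9 = -2*(-7) - 9 = 14 - 9 = 5)
S(Q) = 12 (S(Q) = -3*(-4) = 12)
U(f) = -f²/4 (U(f) = (f*(-¼))*f = (-f/4)*f = -f²/4)
P*U(S(3)) - 59 = 5*(-¼*12²) - 59 = 5*(-¼*144) - 59 = 5*(-36) - 59 = -180 - 59 = -239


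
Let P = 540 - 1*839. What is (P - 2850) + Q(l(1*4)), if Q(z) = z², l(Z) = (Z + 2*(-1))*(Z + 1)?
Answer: -3049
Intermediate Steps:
P = -299 (P = 540 - 839 = -299)
l(Z) = (1 + Z)*(-2 + Z) (l(Z) = (Z - 2)*(1 + Z) = (-2 + Z)*(1 + Z) = (1 + Z)*(-2 + Z))
(P - 2850) + Q(l(1*4)) = (-299 - 2850) + (-2 + (1*4)² - 4)² = -3149 + (-2 + 4² - 1*4)² = -3149 + (-2 + 16 - 4)² = -3149 + 10² = -3149 + 100 = -3049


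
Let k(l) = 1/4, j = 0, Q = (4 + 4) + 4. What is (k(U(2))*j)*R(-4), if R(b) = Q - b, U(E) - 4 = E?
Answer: 0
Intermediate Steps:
Q = 12 (Q = 8 + 4 = 12)
U(E) = 4 + E
R(b) = 12 - b
k(l) = ¼
(k(U(2))*j)*R(-4) = ((¼)*0)*(12 - 1*(-4)) = 0*(12 + 4) = 0*16 = 0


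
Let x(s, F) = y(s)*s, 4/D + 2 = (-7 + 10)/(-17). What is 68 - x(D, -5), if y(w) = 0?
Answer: 68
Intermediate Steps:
D = -68/37 (D = 4/(-2 + (-7 + 10)/(-17)) = 4/(-2 + 3*(-1/17)) = 4/(-2 - 3/17) = 4/(-37/17) = 4*(-17/37) = -68/37 ≈ -1.8378)
x(s, F) = 0 (x(s, F) = 0*s = 0)
68 - x(D, -5) = 68 - 1*0 = 68 + 0 = 68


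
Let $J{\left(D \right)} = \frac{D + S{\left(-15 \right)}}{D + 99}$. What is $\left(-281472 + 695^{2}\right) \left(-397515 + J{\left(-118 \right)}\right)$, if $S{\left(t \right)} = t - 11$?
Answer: $- \frac{1522257451473}{19} \approx -8.0119 \cdot 10^{10}$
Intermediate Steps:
$S{\left(t \right)} = -11 + t$
$J{\left(D \right)} = \frac{-26 + D}{99 + D}$ ($J{\left(D \right)} = \frac{D - 26}{D + 99} = \frac{D - 26}{99 + D} = \frac{-26 + D}{99 + D}$)
$\left(-281472 + 695^{2}\right) \left(-397515 + J{\left(-118 \right)}\right) = \left(-281472 + 695^{2}\right) \left(-397515 + \frac{-26 - 118}{99 - 118}\right) = \left(-281472 + 483025\right) \left(-397515 + \frac{1}{-19} \left(-144\right)\right) = 201553 \left(-397515 - - \frac{144}{19}\right) = 201553 \left(-397515 + \frac{144}{19}\right) = 201553 \left(- \frac{7552641}{19}\right) = - \frac{1522257451473}{19}$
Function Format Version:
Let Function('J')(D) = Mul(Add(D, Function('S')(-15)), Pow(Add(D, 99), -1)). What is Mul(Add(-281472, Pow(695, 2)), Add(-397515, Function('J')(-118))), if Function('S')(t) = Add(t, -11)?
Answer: Rational(-1522257451473, 19) ≈ -8.0119e+10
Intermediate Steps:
Function('S')(t) = Add(-11, t)
Function('J')(D) = Mul(Pow(Add(99, D), -1), Add(-26, D)) (Function('J')(D) = Mul(Add(D, Add(-11, -15)), Pow(Add(D, 99), -1)) = Mul(Add(D, -26), Pow(Add(99, D), -1)) = Mul(Add(-26, D), Pow(Add(99, D), -1)) = Mul(Pow(Add(99, D), -1), Add(-26, D)))
Mul(Add(-281472, Pow(695, 2)), Add(-397515, Function('J')(-118))) = Mul(Add(-281472, Pow(695, 2)), Add(-397515, Mul(Pow(Add(99, -118), -1), Add(-26, -118)))) = Mul(Add(-281472, 483025), Add(-397515, Mul(Pow(-19, -1), -144))) = Mul(201553, Add(-397515, Mul(Rational(-1, 19), -144))) = Mul(201553, Add(-397515, Rational(144, 19))) = Mul(201553, Rational(-7552641, 19)) = Rational(-1522257451473, 19)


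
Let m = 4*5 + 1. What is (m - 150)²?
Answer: 16641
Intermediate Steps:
m = 21 (m = 20 + 1 = 21)
(m - 150)² = (21 - 150)² = (-129)² = 16641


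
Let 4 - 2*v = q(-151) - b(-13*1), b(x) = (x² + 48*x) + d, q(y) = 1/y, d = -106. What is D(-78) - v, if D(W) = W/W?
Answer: 42204/151 ≈ 279.50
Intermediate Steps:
D(W) = 1
b(x) = -106 + x² + 48*x (b(x) = (x² + 48*x) - 106 = -106 + x² + 48*x)
v = -42053/151 (v = 2 - (1/(-151) - (-106 + (-13*1)² + 48*(-13*1)))/2 = 2 - (-1/151 - (-106 + (-13)² + 48*(-13)))/2 = 2 - (-1/151 - (-106 + 169 - 624))/2 = 2 - (-1/151 - 1*(-561))/2 = 2 - (-1/151 + 561)/2 = 2 - ½*84710/151 = 2 - 42355/151 = -42053/151 ≈ -278.50)
D(-78) - v = 1 - 1*(-42053/151) = 1 + 42053/151 = 42204/151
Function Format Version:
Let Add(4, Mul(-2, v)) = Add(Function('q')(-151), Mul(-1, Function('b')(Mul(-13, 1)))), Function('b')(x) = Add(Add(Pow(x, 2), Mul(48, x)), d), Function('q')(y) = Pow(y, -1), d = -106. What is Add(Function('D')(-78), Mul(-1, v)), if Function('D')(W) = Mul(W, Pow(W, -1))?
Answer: Rational(42204, 151) ≈ 279.50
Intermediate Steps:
Function('D')(W) = 1
Function('b')(x) = Add(-106, Pow(x, 2), Mul(48, x)) (Function('b')(x) = Add(Add(Pow(x, 2), Mul(48, x)), -106) = Add(-106, Pow(x, 2), Mul(48, x)))
v = Rational(-42053, 151) (v = Add(2, Mul(Rational(-1, 2), Add(Pow(-151, -1), Mul(-1, Add(-106, Pow(Mul(-13, 1), 2), Mul(48, Mul(-13, 1))))))) = Add(2, Mul(Rational(-1, 2), Add(Rational(-1, 151), Mul(-1, Add(-106, Pow(-13, 2), Mul(48, -13)))))) = Add(2, Mul(Rational(-1, 2), Add(Rational(-1, 151), Mul(-1, Add(-106, 169, -624))))) = Add(2, Mul(Rational(-1, 2), Add(Rational(-1, 151), Mul(-1, -561)))) = Add(2, Mul(Rational(-1, 2), Add(Rational(-1, 151), 561))) = Add(2, Mul(Rational(-1, 2), Rational(84710, 151))) = Add(2, Rational(-42355, 151)) = Rational(-42053, 151) ≈ -278.50)
Add(Function('D')(-78), Mul(-1, v)) = Add(1, Mul(-1, Rational(-42053, 151))) = Add(1, Rational(42053, 151)) = Rational(42204, 151)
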